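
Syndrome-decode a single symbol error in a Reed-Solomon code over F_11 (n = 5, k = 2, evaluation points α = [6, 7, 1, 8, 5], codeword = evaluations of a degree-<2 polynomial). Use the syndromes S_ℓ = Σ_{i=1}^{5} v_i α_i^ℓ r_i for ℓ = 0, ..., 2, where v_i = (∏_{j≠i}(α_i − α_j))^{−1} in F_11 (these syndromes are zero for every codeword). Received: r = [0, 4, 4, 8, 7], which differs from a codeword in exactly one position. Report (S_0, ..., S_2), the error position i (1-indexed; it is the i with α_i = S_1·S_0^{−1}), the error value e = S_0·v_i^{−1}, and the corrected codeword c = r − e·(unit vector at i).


S = (6, 6, 6), error at position 3, error magnitude e = 2, c = [0, 4, 2, 8, 7].

Step 1: column multipliers v_i = (∏_{j≠i}(α_i − α_j))^{−1} mod 11.
  i = 1 (α = 6): (6−7)(6−1)(6−8)(6−5) = (−1)·5·(−2)·1 = 10 ≡ 10, so v_1 = 10^{−1} = 10 (mod 11).
  i = 2 (α = 7): (7−6)(7−1)(7−8)(7−5) = 1·6·(−1)·2 = −12 ≡ 10, so v_2 = 10^{−1} = 10 (mod 11).
  i = 3 (α = 1): (1−6)(1−7)(1−8)(1−5) = (−5)·(−6)·(−7)·(−4) = 840 ≡ 4, so v_3 = 4^{−1} = 3 (mod 11).
  i = 4 (α = 8): (8−6)(8−7)(8−1)(8−5) = 2·1·7·3 = 42 ≡ 9, so v_4 = 9^{−1} = 5 (mod 11).
  i = 5 (α = 5): (5−6)(5−7)(5−1)(5−8) = (−1)·(−2)·4·(−3) = −24 ≡ 9, so v_5 = 9^{−1} = 5 (mod 11).
  v = [10, 10, 3, 5, 5].
Step 2: syndromes of r = [0, 4, 4, 8, 7] (all sums mod 11).
  S_0 = Σ v_i r_i = 10·0 + 10·4 + 3·4 + 5·8 + 5·7 = 127 ≡ 6.
  S_1 = Σ v_i α_i r_i = 10·6·0 + 10·7·4 + 3·1·4 + 5·8·8 + 5·5·7 = 787 ≡ 6.
  α_i^2 mod 11 = [3, 5, 1, 9, 3].
  S_2 = Σ v_i α_i^2 r_i = 10·3·0 + 10·5·4 + 3·1·4 + 5·9·8 + 5·3·7 = 677 ≡ 6.
  S = (6, 6, 6) ≠ 0, so r is not a codeword (an error is present).
Step 3: locate the error. For a single error e at position i, S_ℓ = v_i·e·α_i^ℓ, so α_err = S_1/S_0.
  S_0^{−1} = 6^{−1} = 2 (mod 11), so α_err = 6·2 = 12 ≡ 1 = α_3. Error position i = 3.
  Consistency check: S_2/S_1 = 6·2 = 12 ≡ 1 = α_err ✓ (single-error assumption holds).
Step 4: error magnitude e = S_0/v_3 = S_0·∏_{j≠3}(α_3 − α_j) = 6·4 = 24 ≡ 2 (mod 11).
Step 5: correct position 3: c_3 = r_3 − e = 4 − 2 ≡ 2 (mod 11). Hence c = [0, 4, 2, 8, 7].
  Check: interpolating c through the α_i gives m(x) = 9 + 4·x (degree < 2) with m(α_i) = c_i for every i, so c is indeed a codeword.


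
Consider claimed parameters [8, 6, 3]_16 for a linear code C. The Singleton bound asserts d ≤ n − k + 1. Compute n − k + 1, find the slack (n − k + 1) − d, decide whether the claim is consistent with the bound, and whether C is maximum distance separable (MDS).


Singleton RHS = n − k + 1 = 3, slack = 0, bound satisfied, MDS.

Singleton bound: d ≤ n − k + 1.
Here n = 8, k = 6, so n − k + 1 = 3.
Given d = 3, check d ≤ 3: YES.
Slack = (n − k + 1) − d = 0.
The code is MDS (slack = 0).
Description: the claimed parameters are [8, 6, 3]_16; such a code would be MDS (meets Singleton bound).


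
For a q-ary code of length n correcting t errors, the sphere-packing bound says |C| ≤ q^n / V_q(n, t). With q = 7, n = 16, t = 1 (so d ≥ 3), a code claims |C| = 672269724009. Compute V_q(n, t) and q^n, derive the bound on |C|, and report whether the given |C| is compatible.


V_q(n, t) = 97, q^n = 33232930569601, Hamming bound = 342607531645, |C| = 672269724009 > bound (violated).

Step 1: Compute V_q(n, t) = Σ_{j=0}^1 C(n, j) (q−1)^j.
  j = 0: C(16,0)·(6)^0 = 1·1 = 1.
  j = 1: C(16,1)·(6)^1 = 16·6 = 96.
  V_q(n, t) = 1 + 96 = 97.
Step 2: q^n = 7^16 = 33232930569601.
Step 3: Hamming bound ⌊q^n / V_q(n,t)⌋ = ⌊33232930569601/97⌋ = 342607531645.
Step 4: Compare |C| = 672269724009 to 342607531645: violated.
The claimed |C| lies above the Hamming bound, so no 7-ary code of length 16 with d ≥ 3 can have 672269724009 codewords.


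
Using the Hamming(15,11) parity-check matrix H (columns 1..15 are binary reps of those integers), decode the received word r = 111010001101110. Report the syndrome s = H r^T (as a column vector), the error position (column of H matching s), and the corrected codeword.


s = (1, 0, 0, 1)^T, error position = 9, corrected codeword c = 111010000101110

Compute s = H r^T mod 2 one row at a time:
  s_1 = 0 + 1 + 1 + 0 + 1 + 1 + 1 + 0 = 5 ≡ 1 (mod 2).
  s_2 = 0 + 1 + 0 + 0 + 1 + 1 + 1 + 0 = 4 ≡ 0 (mod 2).
  s_3 = 1 + 1 + 0 + 0 + 1 + 0 + 1 + 0 = 4 ≡ 0 (mod 2).
  s_4 = 1 + 1 + 1 + 0 + 1 + 0 + 1 + 0 = 5 ≡ 1 (mod 2).
s = (1, 0, 0, 1)^T — this equals column 9 of H (binary 1001), so error is at position 9.
Correct: flip bit 9 of r = 111010001101110 to get c = 111010000101110.


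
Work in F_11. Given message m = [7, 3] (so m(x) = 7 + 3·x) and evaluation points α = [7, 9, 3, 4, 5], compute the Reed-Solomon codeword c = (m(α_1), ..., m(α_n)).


c = [6, 1, 5, 8, 0]

Message polynomial: m(x) = 7 + 3·x (mod 11).
For each evaluation point α_i, compute m(α_i) mod 11:
  α_1 = 7: Horner steps 3 → 6, so m(7) = 6.
  α_2 = 9: Horner steps 3 → 1, so m(9) = 1.
  α_3 = 3: Horner steps 3 → 5, so m(3) = 5.
  α_4 = 4: Horner steps 3 → 8, so m(4) = 8.
  α_5 = 5: Horner steps 3 → 0, so m(5) = 0.
Codeword c = [6, 1, 5, 8, 0] ∈ F_11^5.


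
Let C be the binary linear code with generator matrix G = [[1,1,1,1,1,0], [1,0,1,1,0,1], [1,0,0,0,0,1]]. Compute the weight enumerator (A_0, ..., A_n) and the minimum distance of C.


Weight distribution: A_0 = 1, A_2 = 2, A_3 = 2, A_4 = 1, A_5 = 2. Minimum distance d = 2.

Enumerate all 2^3 = 8 messages m ∈ F_2^3.
For each, compute codeword c = mG in F_2^6, then tally its weight.
  m = 000 → c = 000000, weight = 0.
  m = 100 → c = 111110, weight = 5.
  m = 010 → c = 101101, weight = 4.
  m = 110 → c = 010011, weight = 3.
  m = 001 → c = 100001, weight = 2.
  m = 101 → c = 011111, weight = 5.
  m = 011 → c = 001100, weight = 2.
  m = 111 → c = 110010, weight = 3.
Tally weights:
  weight 0: 1 codewords.
  weight 2: 2 codewords.
  weight 3: 2 codewords.
  weight 4: 1 codewords.
  weight 5: 2 codewords.
Minimum distance d = smallest w > 0 with A_w > 0 = 2.
Sanity: Σ A_w = 8 = 2^3 = 8 ✓.


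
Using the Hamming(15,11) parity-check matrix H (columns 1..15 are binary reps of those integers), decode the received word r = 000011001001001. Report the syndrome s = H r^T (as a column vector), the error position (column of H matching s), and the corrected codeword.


s = (1, 0, 0, 1)^T, error position = 9, corrected codeword c = 000011000001001

Compute s = H r^T mod 2 one row at a time:
  s_1 = 0 + 1 + 0 + 0 + 1 + 0 + 0 + 1 = 3 ≡ 1 (mod 2).
  s_2 = 0 + 1 + 1 + 0 + 1 + 0 + 0 + 1 = 4 ≡ 0 (mod 2).
  s_3 = 0 + 0 + 1 + 0 + 0 + 0 + 0 + 1 = 2 ≡ 0 (mod 2).
  s_4 = 0 + 0 + 1 + 0 + 1 + 0 + 0 + 1 = 3 ≡ 1 (mod 2).
s = (1, 0, 0, 1)^T — this equals column 9 of H (binary 1001), so error is at position 9.
Correct: flip bit 9 of r = 000011001001001 to get c = 000011000001001.


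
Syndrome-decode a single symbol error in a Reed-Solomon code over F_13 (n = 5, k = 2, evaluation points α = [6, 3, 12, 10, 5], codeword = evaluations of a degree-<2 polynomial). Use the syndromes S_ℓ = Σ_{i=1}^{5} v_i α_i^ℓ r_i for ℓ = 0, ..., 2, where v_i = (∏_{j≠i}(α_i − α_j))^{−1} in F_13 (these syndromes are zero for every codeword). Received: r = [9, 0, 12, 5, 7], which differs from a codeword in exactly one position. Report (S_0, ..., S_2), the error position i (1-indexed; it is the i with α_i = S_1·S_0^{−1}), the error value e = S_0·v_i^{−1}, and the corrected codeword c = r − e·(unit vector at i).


S = (10, 8, 9), error at position 1, error magnitude e = 5, c = [4, 0, 12, 5, 7].

Step 1: column multipliers v_i = (∏_{j≠i}(α_i − α_j))^{−1} mod 13.
  i = 1 (α = 6): (6−3)(6−12)(6−10)(6−5) = 3·(−6)·(−4)·1 = 72 ≡ 7, so v_1 = 7^{−1} = 2 (mod 13).
  i = 2 (α = 3): (3−6)(3−12)(3−10)(3−5) = (−3)·(−9)·(−7)·(−2) = 378 ≡ 1, so v_2 = 1^{−1} = 1 (mod 13).
  i = 3 (α = 12): (12−6)(12−3)(12−10)(12−5) = 6·9·2·7 = 756 ≡ 2, so v_3 = 2^{−1} = 7 (mod 13).
  i = 4 (α = 10): (10−6)(10−3)(10−12)(10−5) = 4·7·(−2)·5 = −280 ≡ 6, so v_4 = 6^{−1} = 11 (mod 13).
  i = 5 (α = 5): (5−6)(5−3)(5−12)(5−10) = (−1)·2·(−7)·(−5) = −70 ≡ 8, so v_5 = 8^{−1} = 5 (mod 13).
  v = [2, 1, 7, 11, 5].
Step 2: syndromes of r = [9, 0, 12, 5, 7] (all sums mod 13).
  S_0 = Σ v_i r_i = 2·9 + 1·0 + 7·12 + 11·5 + 5·7 = 192 ≡ 10.
  S_1 = Σ v_i α_i r_i = 2·6·9 + 1·3·0 + 7·12·12 + 11·10·5 + 5·5·7 = 1841 ≡ 8.
  α_i^2 mod 13 = [10, 9, 1, 9, 12].
  S_2 = Σ v_i α_i^2 r_i = 2·10·9 + 1·9·0 + 7·1·12 + 11·9·5 + 5·12·7 = 1179 ≡ 9.
  S = (10, 8, 9) ≠ 0, so r is not a codeword (an error is present).
Step 3: locate the error. For a single error e at position i, S_ℓ = v_i·e·α_i^ℓ, so α_err = S_1/S_0.
  S_0^{−1} = 10^{−1} = 4 (mod 13), so α_err = 8·4 = 32 ≡ 6 = α_1. Error position i = 1.
  Consistency check: S_2/S_1 = 9·5 = 45 ≡ 6 = α_err ✓ (single-error assumption holds).
Step 4: error magnitude e = S_0/v_1 = S_0·∏_{j≠1}(α_1 − α_j) = 10·7 = 70 ≡ 5 (mod 13).
Step 5: correct position 1: c_1 = r_1 − e = 9 − 5 ≡ 4 (mod 13). Hence c = [4, 0, 12, 5, 7].
  Check: interpolating c through the α_i gives m(x) = 9 + 10·x (degree < 2) with m(α_i) = c_i for every i, so c is indeed a codeword.


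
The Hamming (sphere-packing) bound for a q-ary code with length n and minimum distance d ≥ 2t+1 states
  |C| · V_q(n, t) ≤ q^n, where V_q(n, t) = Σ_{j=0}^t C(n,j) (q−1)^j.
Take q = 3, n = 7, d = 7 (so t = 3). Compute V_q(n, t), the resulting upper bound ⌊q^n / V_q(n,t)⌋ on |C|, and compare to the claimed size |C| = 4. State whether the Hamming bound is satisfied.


V_q(n, t) = 379, q^n = 2187, Hamming bound = 5, |C| = 4 ≤ bound (satisfied).

Step 1: Compute V_q(n, t) = Σ_{j=0}^3 C(n, j) (q−1)^j.
  j = 0: C(7,0)·(2)^0 = 1·1 = 1.
  j = 1: C(7,1)·(2)^1 = 7·2 = 14.
  j = 2: C(7,2)·(2)^2 = 21·4 = 84.
  j = 3: C(7,3)·(2)^3 = 35·8 = 280.
  V_q(n, t) = 1 + 14 + 84 + 280 = 379.
Step 2: q^n = 3^7 = 2187.
Step 3: Hamming bound ⌊q^n / V_q(n,t)⌋ = ⌊2187/379⌋ = 5.
Step 4: Compare |C| = 4 to 5: satisfied.
The claimed |C| lies below the Hamming bound.


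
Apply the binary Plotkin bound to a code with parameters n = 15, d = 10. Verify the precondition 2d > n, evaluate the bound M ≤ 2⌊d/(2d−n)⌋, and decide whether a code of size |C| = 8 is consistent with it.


Plotkin bound M ≤ 4; given |C| = 8 > bound (violated).

Check applicability: 2d = 20, n = 15.
2d − n = 5 > 0, so Plotkin applies.
Compute d/(2d−n) = 10/5 ≈ 2.0000.
⌊d/(2d−n)⌋ = 2.
Plotkin bound: M ≤ 2·2 = 4.
Given |C| = 8, check: VIOLATED.
This |C| is above the Plotkin bound, so no binary code with n = 15, d = 10 and 8 codewords exists.


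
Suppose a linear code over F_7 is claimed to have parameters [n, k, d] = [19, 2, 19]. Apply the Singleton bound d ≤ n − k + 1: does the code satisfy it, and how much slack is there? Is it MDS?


Singleton RHS = n − k + 1 = 18, slack = -1, bound violated (no such code; not MDS).

Singleton bound: d ≤ n − k + 1.
Here n = 19, k = 2, so n − k + 1 = 18.
Given d = 19, check d ≤ 18: NO.
Slack = (n − k + 1) − d = -1.
The slack is negative: d = 19 exceeds n − k + 1 = 18 by 1, so the Singleton bound is violated and no linear [19, 2, 19]_7 code can exist. In particular it is not MDS (MDS requires d = n − k + 1 exactly).
Description: the claimed parameters are [19, 2, 19]_7; such a code would be impossible (violates the Singleton bound).


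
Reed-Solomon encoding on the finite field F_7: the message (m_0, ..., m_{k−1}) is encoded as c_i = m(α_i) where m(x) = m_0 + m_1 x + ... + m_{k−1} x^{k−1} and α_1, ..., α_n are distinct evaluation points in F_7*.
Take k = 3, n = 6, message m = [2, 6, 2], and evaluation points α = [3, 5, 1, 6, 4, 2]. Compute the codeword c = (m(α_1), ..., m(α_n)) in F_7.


c = [3, 5, 3, 5, 2, 1]

Message polynomial: m(x) = 2 + 6·x + 2·x^2 (mod 7).
For each evaluation point α_i, compute m(α_i) mod 7:
  α_1 = 3: Horner steps 2 → 5 → 3, so m(3) = 3.
  α_2 = 5: Horner steps 2 → 2 → 5, so m(5) = 5.
  α_3 = 1: Horner steps 2 → 1 → 3, so m(1) = 3.
  α_4 = 6: Horner steps 2 → 4 → 5, so m(6) = 5.
  α_5 = 4: Horner steps 2 → 0 → 2, so m(4) = 2.
  α_6 = 2: Horner steps 2 → 3 → 1, so m(2) = 1.
Codeword c = [3, 5, 3, 5, 2, 1] ∈ F_7^6.


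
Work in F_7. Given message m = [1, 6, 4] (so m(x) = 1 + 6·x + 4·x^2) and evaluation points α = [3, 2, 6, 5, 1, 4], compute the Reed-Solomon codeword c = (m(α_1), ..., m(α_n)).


c = [6, 1, 6, 5, 4, 5]

Message polynomial: m(x) = 1 + 6·x + 4·x^2 (mod 7).
For each evaluation point α_i, compute m(α_i) mod 7:
  α_1 = 3: Horner steps 4 → 4 → 6, so m(3) = 6.
  α_2 = 2: Horner steps 4 → 0 → 1, so m(2) = 1.
  α_3 = 6: Horner steps 4 → 2 → 6, so m(6) = 6.
  α_4 = 5: Horner steps 4 → 5 → 5, so m(5) = 5.
  α_5 = 1: Horner steps 4 → 3 → 4, so m(1) = 4.
  α_6 = 4: Horner steps 4 → 1 → 5, so m(4) = 5.
Codeword c = [6, 1, 6, 5, 4, 5] ∈ F_7^6.


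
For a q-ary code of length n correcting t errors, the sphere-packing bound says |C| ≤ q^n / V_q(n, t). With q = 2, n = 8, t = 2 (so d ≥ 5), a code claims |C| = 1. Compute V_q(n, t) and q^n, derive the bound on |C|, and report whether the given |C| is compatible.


V_q(n, t) = 37, q^n = 256, Hamming bound = 6, |C| = 1 ≤ bound (satisfied).

Step 1: Compute V_q(n, t) = Σ_{j=0}^2 C(n, j) (q−1)^j.
  j = 0: C(8,0)·(1)^0 = 1·1 = 1.
  j = 1: C(8,1)·(1)^1 = 8·1 = 8.
  j = 2: C(8,2)·(1)^2 = 28·1 = 28.
  V_q(n, t) = 1 + 8 + 28 = 37.
Step 2: q^n = 2^8 = 256.
Step 3: Hamming bound ⌊q^n / V_q(n,t)⌋ = ⌊256/37⌋ = 6.
Step 4: Compare |C| = 1 to 6: satisfied.
The claimed |C| lies below the Hamming bound.


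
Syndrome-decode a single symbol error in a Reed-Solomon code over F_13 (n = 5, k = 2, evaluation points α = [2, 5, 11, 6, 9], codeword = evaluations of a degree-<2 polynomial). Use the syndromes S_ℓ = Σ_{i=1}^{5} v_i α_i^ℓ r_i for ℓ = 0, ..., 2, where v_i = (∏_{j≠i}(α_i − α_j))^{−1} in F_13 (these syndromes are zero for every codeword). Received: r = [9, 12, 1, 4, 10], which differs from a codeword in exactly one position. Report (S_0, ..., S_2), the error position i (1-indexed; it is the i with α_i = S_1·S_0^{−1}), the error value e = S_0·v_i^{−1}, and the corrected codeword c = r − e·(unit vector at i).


S = (6, 4, 7), error at position 2, error magnitude e = 10, c = [9, 2, 1, 4, 10].

Step 1: column multipliers v_i = (∏_{j≠i}(α_i − α_j))^{−1} mod 13.
  i = 1 (α = 2): (2−5)(2−11)(2−6)(2−9) = (−3)·(−9)·(−4)·(−7) = 756 ≡ 2, so v_1 = 2^{−1} = 7 (mod 13).
  i = 2 (α = 5): (5−2)(5−11)(5−6)(5−9) = 3·(−6)·(−1)·(−4) = −72 ≡ 6, so v_2 = 6^{−1} = 11 (mod 13).
  i = 3 (α = 11): (11−2)(11−5)(11−6)(11−9) = 9·6·5·2 = 540 ≡ 7, so v_3 = 7^{−1} = 2 (mod 13).
  i = 4 (α = 6): (6−2)(6−5)(6−11)(6−9) = 4·1·(−5)·(−3) = 60 ≡ 8, so v_4 = 8^{−1} = 5 (mod 13).
  i = 5 (α = 9): (9−2)(9−5)(9−11)(9−6) = 7·4·(−2)·3 = −168 ≡ 1, so v_5 = 1^{−1} = 1 (mod 13).
  v = [7, 11, 2, 5, 1].
Step 2: syndromes of r = [9, 12, 1, 4, 10] (all sums mod 13).
  S_0 = Σ v_i r_i = 7·9 + 11·12 + 2·1 + 5·4 + 1·10 = 227 ≡ 6.
  S_1 = Σ v_i α_i r_i = 7·2·9 + 11·5·12 + 2·11·1 + 5·6·4 + 1·9·10 = 1018 ≡ 4.
  α_i^2 mod 13 = [4, 12, 4, 10, 3].
  S_2 = Σ v_i α_i^2 r_i = 7·4·9 + 11·12·12 + 2·4·1 + 5·10·4 + 1·3·10 = 2074 ≡ 7.
  S = (6, 4, 7) ≠ 0, so r is not a codeword (an error is present).
Step 3: locate the error. For a single error e at position i, S_ℓ = v_i·e·α_i^ℓ, so α_err = S_1/S_0.
  S_0^{−1} = 6^{−1} = 11 (mod 13), so α_err = 4·11 = 44 ≡ 5 = α_2. Error position i = 2.
  Consistency check: S_2/S_1 = 7·10 = 70 ≡ 5 = α_err ✓ (single-error assumption holds).
Step 4: error magnitude e = S_0/v_2 = S_0·∏_{j≠2}(α_2 − α_j) = 6·6 = 36 ≡ 10 (mod 13).
Step 5: correct position 2: c_2 = r_2 − e = 12 − 10 ≡ 2 (mod 13). Hence c = [9, 2, 1, 4, 10].
  Check: interpolating c through the α_i gives m(x) = 5 + 2·x (degree < 2) with m(α_i) = c_i for every i, so c is indeed a codeword.


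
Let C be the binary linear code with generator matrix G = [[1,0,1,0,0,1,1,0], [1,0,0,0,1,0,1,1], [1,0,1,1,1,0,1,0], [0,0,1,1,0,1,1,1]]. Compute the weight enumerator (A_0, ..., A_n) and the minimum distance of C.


Weight distribution: A_0 = 1, A_2 = 2, A_3 = 4, A_4 = 5, A_5 = 4. Minimum distance d = 2.

Enumerate all 2^4 = 16 messages m ∈ F_2^4.
For each, compute codeword c = mG in F_2^8, then tally its weight.
  m = 0000 → c = 00000000, weight = 0.
  m = 1000 → c = 10100110, weight = 4.
  m = 0100 → c = 10001011, weight = 4.
  m = 1100 → c = 00101101, weight = 4.
  m = 0010 → c = 10111010, weight = 5.
  m = 1010 → c = 00011100, weight = 3.
  m = 0110 → c = 00110001, weight = 3.
  m = 1110 → c = 10010111, weight = 5.
  m = 0001 → c = 00110111, weight = 5.
  m = 1001 → c = 10010001, weight = 3.
  m = 0101 → c = 10111100, weight = 5.
  m = 1101 → c = 00011010, weight = 3.
  m = 0011 → c = 10001101, weight = 4.
  m = 1011 → c = 00101011, weight = 4.
  m = 0111 → c = 00000110, weight = 2.
  m = 1111 → c = 10100000, weight = 2.
Tally weights:
  weight 0: 1 codewords.
  weight 2: 2 codewords.
  weight 3: 4 codewords.
  weight 4: 5 codewords.
  weight 5: 4 codewords.
Minimum distance d = smallest w > 0 with A_w > 0 = 2.
Sanity: Σ A_w = 16 = 2^4 = 16 ✓.


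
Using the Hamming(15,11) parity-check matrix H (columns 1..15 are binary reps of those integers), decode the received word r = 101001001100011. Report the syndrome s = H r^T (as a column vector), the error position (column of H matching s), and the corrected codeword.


s = (0, 1, 1, 0)^T, error position = 6, corrected codeword c = 101000001100011

Compute s = H r^T mod 2 one row at a time:
  s_1 = 0 + 1 + 1 + 0 + 0 + 0 + 1 + 1 = 4 ≡ 0 (mod 2).
  s_2 = 0 + 0 + 1 + 0 + 0 + 0 + 1 + 1 = 3 ≡ 1 (mod 2).
  s_3 = 0 + 1 + 1 + 0 + 1 + 0 + 1 + 1 = 5 ≡ 1 (mod 2).
  s_4 = 1 + 1 + 0 + 0 + 1 + 0 + 0 + 1 = 4 ≡ 0 (mod 2).
s = (0, 1, 1, 0)^T — this equals column 6 of H (binary 0110), so error is at position 6.
Correct: flip bit 6 of r = 101001001100011 to get c = 101000001100011.


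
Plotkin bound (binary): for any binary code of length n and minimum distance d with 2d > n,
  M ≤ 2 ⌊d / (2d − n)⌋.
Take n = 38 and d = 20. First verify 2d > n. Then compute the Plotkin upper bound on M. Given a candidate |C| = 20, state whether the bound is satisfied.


Plotkin bound M ≤ 20; given |C| = 20 ≤ bound (satisfied).

Check applicability: 2d = 40, n = 38.
2d − n = 2 > 0, so Plotkin applies.
Compute d/(2d−n) = 20/2 ≈ 10.0000.
⌊d/(2d−n)⌋ = 10.
Plotkin bound: M ≤ 2·10 = 20.
Given |C| = 20, check: satisfied.
This |C| is at the Plotkin bound.


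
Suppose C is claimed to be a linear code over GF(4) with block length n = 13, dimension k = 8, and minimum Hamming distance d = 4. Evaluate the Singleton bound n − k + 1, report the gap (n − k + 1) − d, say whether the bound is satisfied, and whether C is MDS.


Singleton RHS = n − k + 1 = 6, slack = 2, bound satisfied, not MDS.

Singleton bound: d ≤ n − k + 1.
Here n = 13, k = 8, so n − k + 1 = 6.
Given d = 4, check d ≤ 6: YES.
Slack = (n − k + 1) − d = 2.
The code is NOT MDS (slack = 2 > 0).
Description: the claimed parameters are [13, 8, 4]_4; such a code would be non-MDS.


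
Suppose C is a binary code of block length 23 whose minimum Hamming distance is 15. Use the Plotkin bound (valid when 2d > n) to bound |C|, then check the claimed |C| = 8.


Plotkin bound M ≤ 4; given |C| = 8 > bound (violated).

Check applicability: 2d = 30, n = 23.
2d − n = 7 > 0, so Plotkin applies.
Compute d/(2d−n) = 15/7 ≈ 2.1429.
⌊d/(2d−n)⌋ = 2.
Plotkin bound: M ≤ 2·2 = 4.
Given |C| = 8, check: VIOLATED.
This |C| is above the Plotkin bound, so no binary code with n = 23, d = 15 and 8 codewords exists.


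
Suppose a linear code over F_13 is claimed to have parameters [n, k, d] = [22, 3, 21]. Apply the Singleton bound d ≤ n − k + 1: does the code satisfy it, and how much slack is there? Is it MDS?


Singleton RHS = n − k + 1 = 20, slack = -1, bound violated (no such code; not MDS).

Singleton bound: d ≤ n − k + 1.
Here n = 22, k = 3, so n − k + 1 = 20.
Given d = 21, check d ≤ 20: NO.
Slack = (n − k + 1) − d = -1.
The slack is negative: d = 21 exceeds n − k + 1 = 20 by 1, so the Singleton bound is violated and no linear [22, 3, 21]_13 code can exist. In particular it is not MDS (MDS requires d = n − k + 1 exactly).
Description: the claimed parameters are [22, 3, 21]_13; such a code would be impossible (violates the Singleton bound).


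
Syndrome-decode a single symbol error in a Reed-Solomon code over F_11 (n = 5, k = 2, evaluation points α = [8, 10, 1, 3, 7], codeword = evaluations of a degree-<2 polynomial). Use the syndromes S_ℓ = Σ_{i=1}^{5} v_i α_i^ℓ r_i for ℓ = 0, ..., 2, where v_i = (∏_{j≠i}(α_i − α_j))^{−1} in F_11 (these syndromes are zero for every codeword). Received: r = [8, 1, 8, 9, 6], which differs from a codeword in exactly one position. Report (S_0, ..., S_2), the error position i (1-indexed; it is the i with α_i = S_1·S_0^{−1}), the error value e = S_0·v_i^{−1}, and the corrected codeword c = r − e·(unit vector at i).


S = (10, 10, 10), error at position 3, error magnitude e = 3, c = [8, 1, 5, 9, 6].

Step 1: column multipliers v_i = (∏_{j≠i}(α_i − α_j))^{−1} mod 11.
  i = 1 (α = 8): (8−10)(8−1)(8−3)(8−7) = (−2)·7·5·1 = −70 ≡ 7, so v_1 = 7^{−1} = 8 (mod 11).
  i = 2 (α = 10): (10−8)(10−1)(10−3)(10−7) = 2·9·7·3 = 378 ≡ 4, so v_2 = 4^{−1} = 3 (mod 11).
  i = 3 (α = 1): (1−8)(1−10)(1−3)(1−7) = (−7)·(−9)·(−2)·(−6) = 756 ≡ 8, so v_3 = 8^{−1} = 7 (mod 11).
  i = 4 (α = 3): (3−8)(3−10)(3−1)(3−7) = (−5)·(−7)·2·(−4) = −280 ≡ 6, so v_4 = 6^{−1} = 2 (mod 11).
  i = 5 (α = 7): (7−8)(7−10)(7−1)(7−3) = (−1)·(−3)·6·4 = 72 ≡ 6, so v_5 = 6^{−1} = 2 (mod 11).
  v = [8, 3, 7, 2, 2].
Step 2: syndromes of r = [8, 1, 8, 9, 6] (all sums mod 11).
  S_0 = Σ v_i r_i = 8·8 + 3·1 + 7·8 + 2·9 + 2·6 = 153 ≡ 10.
  S_1 = Σ v_i α_i r_i = 8·8·8 + 3·10·1 + 7·1·8 + 2·3·9 + 2·7·6 = 736 ≡ 10.
  α_i^2 mod 11 = [9, 1, 1, 9, 5].
  S_2 = Σ v_i α_i^2 r_i = 8·9·8 + 3·1·1 + 7·1·8 + 2·9·9 + 2·5·6 = 857 ≡ 10.
  S = (10, 10, 10) ≠ 0, so r is not a codeword (an error is present).
Step 3: locate the error. For a single error e at position i, S_ℓ = v_i·e·α_i^ℓ, so α_err = S_1/S_0.
  S_0^{−1} = 10^{−1} = 10 (mod 11), so α_err = 10·10 = 100 ≡ 1 = α_3. Error position i = 3.
  Consistency check: S_2/S_1 = 10·10 = 100 ≡ 1 = α_err ✓ (single-error assumption holds).
Step 4: error magnitude e = S_0/v_3 = S_0·∏_{j≠3}(α_3 − α_j) = 10·8 = 80 ≡ 3 (mod 11).
Step 5: correct position 3: c_3 = r_3 − e = 8 − 3 ≡ 5 (mod 11). Hence c = [8, 1, 5, 9, 6].
  Check: interpolating c through the α_i gives m(x) = 3 + 2·x (degree < 2) with m(α_i) = c_i for every i, so c is indeed a codeword.


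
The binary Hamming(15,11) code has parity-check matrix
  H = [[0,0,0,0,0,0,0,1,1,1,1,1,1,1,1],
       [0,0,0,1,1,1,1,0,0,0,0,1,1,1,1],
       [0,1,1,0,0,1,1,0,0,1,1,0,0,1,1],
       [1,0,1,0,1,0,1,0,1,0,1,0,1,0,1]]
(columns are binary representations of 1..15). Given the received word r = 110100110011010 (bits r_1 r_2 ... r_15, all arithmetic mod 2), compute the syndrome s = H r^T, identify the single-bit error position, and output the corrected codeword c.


s = (0, 0, 0, 1)^T, error position = 1, corrected codeword c = 010100110011010

Compute s = H r^T mod 2 one row at a time:
  s_1 = 1 + 0 + 0 + 1 + 1 + 0 + 1 + 0 = 4 ≡ 0 (mod 2).
  s_2 = 1 + 0 + 0 + 1 + 1 + 0 + 1 + 0 = 4 ≡ 0 (mod 2).
  s_3 = 1 + 0 + 0 + 1 + 0 + 1 + 1 + 0 = 4 ≡ 0 (mod 2).
  s_4 = 1 + 0 + 0 + 1 + 0 + 1 + 0 + 0 = 3 ≡ 1 (mod 2).
s = (0, 0, 0, 1)^T — this equals column 1 of H (binary 0001), so error is at position 1.
Correct: flip bit 1 of r = 110100110011010 to get c = 010100110011010.


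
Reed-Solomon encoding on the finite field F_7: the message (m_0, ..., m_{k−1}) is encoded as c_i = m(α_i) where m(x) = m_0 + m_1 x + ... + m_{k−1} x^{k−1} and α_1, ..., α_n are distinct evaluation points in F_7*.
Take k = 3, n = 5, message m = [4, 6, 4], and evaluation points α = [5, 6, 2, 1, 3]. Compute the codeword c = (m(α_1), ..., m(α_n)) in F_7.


c = [1, 2, 4, 0, 2]

Message polynomial: m(x) = 4 + 6·x + 4·x^2 (mod 7).
For each evaluation point α_i, compute m(α_i) mod 7:
  α_1 = 5: Horner steps 4 → 5 → 1, so m(5) = 1.
  α_2 = 6: Horner steps 4 → 2 → 2, so m(6) = 2.
  α_3 = 2: Horner steps 4 → 0 → 4, so m(2) = 4.
  α_4 = 1: Horner steps 4 → 3 → 0, so m(1) = 0.
  α_5 = 3: Horner steps 4 → 4 → 2, so m(3) = 2.
Codeword c = [1, 2, 4, 0, 2] ∈ F_7^5.


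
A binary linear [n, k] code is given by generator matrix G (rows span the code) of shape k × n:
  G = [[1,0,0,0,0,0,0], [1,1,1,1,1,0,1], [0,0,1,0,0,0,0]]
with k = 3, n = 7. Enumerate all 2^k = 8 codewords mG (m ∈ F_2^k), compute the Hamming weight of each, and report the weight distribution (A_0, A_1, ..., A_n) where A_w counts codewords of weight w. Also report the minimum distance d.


Weight distribution: A_0 = 1, A_1 = 2, A_2 = 1, A_4 = 1, A_5 = 2, A_6 = 1. Minimum distance d = 1.

Enumerate all 2^3 = 8 messages m ∈ F_2^3.
For each, compute codeword c = mG in F_2^7, then tally its weight.
  m = 000 → c = 0000000, weight = 0.
  m = 100 → c = 1000000, weight = 1.
  m = 010 → c = 1111101, weight = 6.
  m = 110 → c = 0111101, weight = 5.
  m = 001 → c = 0010000, weight = 1.
  m = 101 → c = 1010000, weight = 2.
  m = 011 → c = 1101101, weight = 5.
  m = 111 → c = 0101101, weight = 4.
Tally weights:
  weight 0: 1 codewords.
  weight 1: 2 codewords.
  weight 2: 1 codewords.
  weight 4: 1 codewords.
  weight 5: 2 codewords.
  weight 6: 1 codewords.
Minimum distance d = smallest w > 0 with A_w > 0 = 1.
Sanity: Σ A_w = 8 = 2^3 = 8 ✓.


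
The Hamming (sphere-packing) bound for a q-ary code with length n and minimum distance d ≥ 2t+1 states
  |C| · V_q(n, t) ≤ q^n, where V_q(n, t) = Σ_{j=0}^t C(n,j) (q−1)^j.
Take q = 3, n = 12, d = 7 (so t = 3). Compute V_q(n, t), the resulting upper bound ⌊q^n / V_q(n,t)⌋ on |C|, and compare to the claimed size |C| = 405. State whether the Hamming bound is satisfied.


V_q(n, t) = 2049, q^n = 531441, Hamming bound = 259, |C| = 405 > bound (violated).

Step 1: Compute V_q(n, t) = Σ_{j=0}^3 C(n, j) (q−1)^j.
  j = 0: C(12,0)·(2)^0 = 1·1 = 1.
  j = 1: C(12,1)·(2)^1 = 12·2 = 24.
  j = 2: C(12,2)·(2)^2 = 66·4 = 264.
  j = 3: C(12,3)·(2)^3 = 220·8 = 1760.
  V_q(n, t) = 1 + 24 + 264 + 1760 = 2049.
Step 2: q^n = 3^12 = 531441.
Step 3: Hamming bound ⌊q^n / V_q(n,t)⌋ = ⌊531441/2049⌋ = 259.
Step 4: Compare |C| = 405 to 259: violated.
The claimed |C| lies above the Hamming bound, so no 3-ary code of length 12 with d ≥ 7 can have 405 codewords.


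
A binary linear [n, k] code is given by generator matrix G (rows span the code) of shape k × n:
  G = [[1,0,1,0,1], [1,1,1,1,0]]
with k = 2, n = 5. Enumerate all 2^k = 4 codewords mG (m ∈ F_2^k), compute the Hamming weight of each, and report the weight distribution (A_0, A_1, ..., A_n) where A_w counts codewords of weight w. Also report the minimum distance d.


Weight distribution: A_0 = 1, A_3 = 2, A_4 = 1. Minimum distance d = 3.

Enumerate all 2^2 = 4 messages m ∈ F_2^2.
For each, compute codeword c = mG in F_2^5, then tally its weight.
  m = 00 → c = 00000, weight = 0.
  m = 10 → c = 10101, weight = 3.
  m = 01 → c = 11110, weight = 4.
  m = 11 → c = 01011, weight = 3.
Tally weights:
  weight 0: 1 codewords.
  weight 3: 2 codewords.
  weight 4: 1 codewords.
Minimum distance d = smallest w > 0 with A_w > 0 = 3.
Sanity: Σ A_w = 4 = 2^2 = 4 ✓.


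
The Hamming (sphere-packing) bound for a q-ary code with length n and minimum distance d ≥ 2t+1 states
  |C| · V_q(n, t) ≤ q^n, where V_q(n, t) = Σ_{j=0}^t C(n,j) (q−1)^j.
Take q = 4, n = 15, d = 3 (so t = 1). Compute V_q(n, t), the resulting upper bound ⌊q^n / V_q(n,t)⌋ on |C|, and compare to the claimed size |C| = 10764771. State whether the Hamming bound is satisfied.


V_q(n, t) = 46, q^n = 1073741824, Hamming bound = 23342213, |C| = 10764771 ≤ bound (satisfied).

Step 1: Compute V_q(n, t) = Σ_{j=0}^1 C(n, j) (q−1)^j.
  j = 0: C(15,0)·(3)^0 = 1·1 = 1.
  j = 1: C(15,1)·(3)^1 = 15·3 = 45.
  V_q(n, t) = 1 + 45 = 46.
Step 2: q^n = 4^15 = 1073741824.
Step 3: Hamming bound ⌊q^n / V_q(n,t)⌋ = ⌊1073741824/46⌋ = 23342213.
Step 4: Compare |C| = 10764771 to 23342213: satisfied.
The claimed |C| lies below the Hamming bound.


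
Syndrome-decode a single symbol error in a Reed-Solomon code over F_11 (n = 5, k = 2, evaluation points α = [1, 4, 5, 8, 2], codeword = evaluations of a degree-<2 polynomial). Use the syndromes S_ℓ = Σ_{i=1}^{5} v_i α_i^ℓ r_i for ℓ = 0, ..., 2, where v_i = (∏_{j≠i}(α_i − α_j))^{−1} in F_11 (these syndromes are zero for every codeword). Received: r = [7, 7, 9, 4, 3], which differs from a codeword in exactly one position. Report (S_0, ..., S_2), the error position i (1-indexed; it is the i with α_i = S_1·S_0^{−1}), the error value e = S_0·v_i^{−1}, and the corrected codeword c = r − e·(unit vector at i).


S = (4, 4, 4), error at position 1, error magnitude e = 6, c = [1, 7, 9, 4, 3].

Step 1: column multipliers v_i = (∏_{j≠i}(α_i − α_j))^{−1} mod 11.
  i = 1 (α = 1): (1−4)(1−5)(1−8)(1−2) = (−3)·(−4)·(−7)·(−1) = 84 ≡ 7, so v_1 = 7^{−1} = 8 (mod 11).
  i = 2 (α = 4): (4−1)(4−5)(4−8)(4−2) = 3·(−1)·(−4)·2 = 24 ≡ 2, so v_2 = 2^{−1} = 6 (mod 11).
  i = 3 (α = 5): (5−1)(5−4)(5−8)(5−2) = 4·1·(−3)·3 = −36 ≡ 8, so v_3 = 8^{−1} = 7 (mod 11).
  i = 4 (α = 8): (8−1)(8−4)(8−5)(8−2) = 7·4·3·6 = 504 ≡ 9, so v_4 = 9^{−1} = 5 (mod 11).
  i = 5 (α = 2): (2−1)(2−4)(2−5)(2−8) = 1·(−2)·(−3)·(−6) = −36 ≡ 8, so v_5 = 8^{−1} = 7 (mod 11).
  v = [8, 6, 7, 5, 7].
Step 2: syndromes of r = [7, 7, 9, 4, 3] (all sums mod 11).
  S_0 = Σ v_i r_i = 8·7 + 6·7 + 7·9 + 5·4 + 7·3 = 202 ≡ 4.
  S_1 = Σ v_i α_i r_i = 8·1·7 + 6·4·7 + 7·5·9 + 5·8·4 + 7·2·3 = 741 ≡ 4.
  α_i^2 mod 11 = [1, 5, 3, 9, 4].
  S_2 = Σ v_i α_i^2 r_i = 8·1·7 + 6·5·7 + 7·3·9 + 5·9·4 + 7·4·3 = 719 ≡ 4.
  S = (4, 4, 4) ≠ 0, so r is not a codeword (an error is present).
Step 3: locate the error. For a single error e at position i, S_ℓ = v_i·e·α_i^ℓ, so α_err = S_1/S_0.
  S_0^{−1} = 4^{−1} = 3 (mod 11), so α_err = 4·3 = 12 ≡ 1 = α_1. Error position i = 1.
  Consistency check: S_2/S_1 = 4·3 = 12 ≡ 1 = α_err ✓ (single-error assumption holds).
Step 4: error magnitude e = S_0/v_1 = S_0·∏_{j≠1}(α_1 − α_j) = 4·7 = 28 ≡ 6 (mod 11).
Step 5: correct position 1: c_1 = r_1 − e = 7 − 6 ≡ 1 (mod 11). Hence c = [1, 7, 9, 4, 3].
  Check: interpolating c through the α_i gives m(x) = 10 + 2·x (degree < 2) with m(α_i) = c_i for every i, so c is indeed a codeword.


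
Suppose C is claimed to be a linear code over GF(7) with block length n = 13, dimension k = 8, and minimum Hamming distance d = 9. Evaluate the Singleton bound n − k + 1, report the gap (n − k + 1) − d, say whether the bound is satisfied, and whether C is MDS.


Singleton RHS = n − k + 1 = 6, slack = -3, bound violated (no such code; not MDS).

Singleton bound: d ≤ n − k + 1.
Here n = 13, k = 8, so n − k + 1 = 6.
Given d = 9, check d ≤ 6: NO.
Slack = (n − k + 1) − d = -3.
The slack is negative: d = 9 exceeds n − k + 1 = 6 by 3, so the Singleton bound is violated and no linear [13, 8, 9]_7 code can exist. In particular it is not MDS (MDS requires d = n − k + 1 exactly).
Description: the claimed parameters are [13, 8, 9]_7; such a code would be impossible (violates the Singleton bound).


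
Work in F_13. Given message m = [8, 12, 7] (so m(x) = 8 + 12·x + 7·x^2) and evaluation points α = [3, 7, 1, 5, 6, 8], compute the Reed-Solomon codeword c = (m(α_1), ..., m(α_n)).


c = [3, 6, 1, 9, 7, 6]

Message polynomial: m(x) = 8 + 12·x + 7·x^2 (mod 13).
For each evaluation point α_i, compute m(α_i) mod 13:
  α_1 = 3: Horner steps 7 → 7 → 3, so m(3) = 3.
  α_2 = 7: Horner steps 7 → 9 → 6, so m(7) = 6.
  α_3 = 1: Horner steps 7 → 6 → 1, so m(1) = 1.
  α_4 = 5: Horner steps 7 → 8 → 9, so m(5) = 9.
  α_5 = 6: Horner steps 7 → 2 → 7, so m(6) = 7.
  α_6 = 8: Horner steps 7 → 3 → 6, so m(8) = 6.
Codeword c = [3, 6, 1, 9, 7, 6] ∈ F_13^6.


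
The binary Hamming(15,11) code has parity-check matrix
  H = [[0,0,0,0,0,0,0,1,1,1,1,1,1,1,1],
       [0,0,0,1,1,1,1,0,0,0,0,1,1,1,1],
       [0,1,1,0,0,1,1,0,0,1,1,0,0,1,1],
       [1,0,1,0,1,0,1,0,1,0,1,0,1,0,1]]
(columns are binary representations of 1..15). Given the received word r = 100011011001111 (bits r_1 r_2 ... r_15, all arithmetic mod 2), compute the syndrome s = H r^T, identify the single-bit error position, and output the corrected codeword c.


s = (0, 0, 1, 1)^T, error position = 3, corrected codeword c = 101011011001111

Compute s = H r^T mod 2 one row at a time:
  s_1 = 1 + 1 + 0 + 0 + 1 + 1 + 1 + 1 = 6 ≡ 0 (mod 2).
  s_2 = 0 + 1 + 1 + 0 + 1 + 1 + 1 + 1 = 6 ≡ 0 (mod 2).
  s_3 = 0 + 0 + 1 + 0 + 0 + 0 + 1 + 1 = 3 ≡ 1 (mod 2).
  s_4 = 1 + 0 + 1 + 0 + 1 + 0 + 1 + 1 = 5 ≡ 1 (mod 2).
s = (0, 0, 1, 1)^T — this equals column 3 of H (binary 0011), so error is at position 3.
Correct: flip bit 3 of r = 100011011001111 to get c = 101011011001111.


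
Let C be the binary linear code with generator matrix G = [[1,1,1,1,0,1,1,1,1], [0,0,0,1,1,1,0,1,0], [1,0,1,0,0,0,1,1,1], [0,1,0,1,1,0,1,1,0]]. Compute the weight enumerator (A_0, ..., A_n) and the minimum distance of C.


Weight distribution: A_0 = 1, A_2 = 1, A_3 = 3, A_4 = 2, A_5 = 4, A_6 = 3, A_7 = 1, A_8 = 1. Minimum distance d = 2.

Enumerate all 2^4 = 16 messages m ∈ F_2^4.
For each, compute codeword c = mG in F_2^9, then tally its weight.
  m = 0000 → c = 000000000, weight = 0.
  m = 1000 → c = 111101111, weight = 8.
  m = 0100 → c = 000111010, weight = 4.
  m = 1100 → c = 111010101, weight = 6.
  m = 0010 → c = 101000111, weight = 5.
  m = 1010 → c = 010101000, weight = 3.
  m = 0110 → c = 101111101, weight = 7.
  m = 1110 → c = 010010010, weight = 3.
  m = 0001 → c = 010110110, weight = 5.
  m = 1001 → c = 101011001, weight = 5.
  m = 0101 → c = 010001100, weight = 3.
  m = 1101 → c = 101100011, weight = 5.
  m = 0011 → c = 111110001, weight = 6.
  m = 1011 → c = 000011110, weight = 4.
  m = 0111 → c = 111001011, weight = 6.
  m = 1111 → c = 000100100, weight = 2.
Tally weights:
  weight 0: 1 codewords.
  weight 2: 1 codewords.
  weight 3: 3 codewords.
  weight 4: 2 codewords.
  weight 5: 4 codewords.
  weight 6: 3 codewords.
  weight 7: 1 codewords.
  weight 8: 1 codewords.
Minimum distance d = smallest w > 0 with A_w > 0 = 2.
Sanity: Σ A_w = 16 = 2^4 = 16 ✓.


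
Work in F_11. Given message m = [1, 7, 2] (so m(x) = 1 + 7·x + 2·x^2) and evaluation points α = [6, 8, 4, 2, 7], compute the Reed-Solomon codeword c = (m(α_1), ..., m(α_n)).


c = [5, 9, 6, 1, 5]

Message polynomial: m(x) = 1 + 7·x + 2·x^2 (mod 11).
For each evaluation point α_i, compute m(α_i) mod 11:
  α_1 = 6: Horner steps 2 → 8 → 5, so m(6) = 5.
  α_2 = 8: Horner steps 2 → 1 → 9, so m(8) = 9.
  α_3 = 4: Horner steps 2 → 4 → 6, so m(4) = 6.
  α_4 = 2: Horner steps 2 → 0 → 1, so m(2) = 1.
  α_5 = 7: Horner steps 2 → 10 → 5, so m(7) = 5.
Codeword c = [5, 9, 6, 1, 5] ∈ F_11^5.


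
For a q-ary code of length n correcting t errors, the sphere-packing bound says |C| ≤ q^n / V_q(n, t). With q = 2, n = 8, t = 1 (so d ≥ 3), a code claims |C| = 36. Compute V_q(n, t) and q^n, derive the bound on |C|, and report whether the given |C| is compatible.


V_q(n, t) = 9, q^n = 256, Hamming bound = 28, |C| = 36 > bound (violated).

Step 1: Compute V_q(n, t) = Σ_{j=0}^1 C(n, j) (q−1)^j.
  j = 0: C(8,0)·(1)^0 = 1·1 = 1.
  j = 1: C(8,1)·(1)^1 = 8·1 = 8.
  V_q(n, t) = 1 + 8 = 9.
Step 2: q^n = 2^8 = 256.
Step 3: Hamming bound ⌊q^n / V_q(n,t)⌋ = ⌊256/9⌋ = 28.
Step 4: Compare |C| = 36 to 28: violated.
The claimed |C| lies above the Hamming bound, so no 2-ary code of length 8 with d ≥ 3 can have 36 codewords.


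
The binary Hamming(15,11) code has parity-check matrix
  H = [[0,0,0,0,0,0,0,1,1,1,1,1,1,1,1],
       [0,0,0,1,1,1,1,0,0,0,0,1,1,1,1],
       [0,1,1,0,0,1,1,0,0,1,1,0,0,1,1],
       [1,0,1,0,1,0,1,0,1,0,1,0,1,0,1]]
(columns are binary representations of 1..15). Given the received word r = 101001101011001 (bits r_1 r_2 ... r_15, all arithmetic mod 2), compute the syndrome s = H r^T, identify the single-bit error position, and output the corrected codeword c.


s = (0, 0, 1, 0)^T, error position = 2, corrected codeword c = 111001101011001

Compute s = H r^T mod 2 one row at a time:
  s_1 = 0 + 1 + 0 + 1 + 1 + 0 + 0 + 1 = 4 ≡ 0 (mod 2).
  s_2 = 0 + 0 + 1 + 1 + 1 + 0 + 0 + 1 = 4 ≡ 0 (mod 2).
  s_3 = 0 + 1 + 1 + 1 + 0 + 1 + 0 + 1 = 5 ≡ 1 (mod 2).
  s_4 = 1 + 1 + 0 + 1 + 1 + 1 + 0 + 1 = 6 ≡ 0 (mod 2).
s = (0, 0, 1, 0)^T — this equals column 2 of H (binary 0010), so error is at position 2.
Correct: flip bit 2 of r = 101001101011001 to get c = 111001101011001.


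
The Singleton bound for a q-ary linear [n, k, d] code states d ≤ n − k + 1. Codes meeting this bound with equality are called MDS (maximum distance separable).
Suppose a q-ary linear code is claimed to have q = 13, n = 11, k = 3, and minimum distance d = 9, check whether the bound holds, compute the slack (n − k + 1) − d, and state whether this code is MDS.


Singleton RHS = n − k + 1 = 9, slack = 0, bound satisfied, MDS.

Singleton bound: d ≤ n − k + 1.
Here n = 11, k = 3, so n − k + 1 = 9.
Given d = 9, check d ≤ 9: YES.
Slack = (n − k + 1) − d = 0.
The code is MDS (slack = 0).
Description: the claimed parameters are [11, 3, 9]_13; such a code would be MDS (meets Singleton bound).


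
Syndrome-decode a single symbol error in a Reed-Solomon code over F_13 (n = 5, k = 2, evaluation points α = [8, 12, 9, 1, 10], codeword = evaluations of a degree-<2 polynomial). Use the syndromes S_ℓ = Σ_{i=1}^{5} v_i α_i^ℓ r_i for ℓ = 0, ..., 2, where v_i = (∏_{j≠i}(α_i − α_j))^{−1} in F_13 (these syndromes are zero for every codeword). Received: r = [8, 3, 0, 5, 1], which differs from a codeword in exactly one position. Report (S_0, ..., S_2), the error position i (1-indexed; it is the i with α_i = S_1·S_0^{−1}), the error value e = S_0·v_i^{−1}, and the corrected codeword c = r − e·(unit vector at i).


S = (1, 8, 12), error at position 1, error magnitude e = 9, c = [12, 3, 0, 5, 1].

Step 1: column multipliers v_i = (∏_{j≠i}(α_i − α_j))^{−1} mod 13.
  i = 1 (α = 8): (8−12)(8−9)(8−1)(8−10) = (−4)·(−1)·7·(−2) = −56 ≡ 9, so v_1 = 9^{−1} = 3 (mod 13).
  i = 2 (α = 12): (12−8)(12−9)(12−1)(12−10) = 4·3·11·2 = 264 ≡ 4, so v_2 = 4^{−1} = 10 (mod 13).
  i = 3 (α = 9): (9−8)(9−12)(9−1)(9−10) = 1·(−3)·8·(−1) = 24 ≡ 11, so v_3 = 11^{−1} = 6 (mod 13).
  i = 4 (α = 1): (1−8)(1−12)(1−9)(1−10) = (−7)·(−11)·(−8)·(−9) = 5544 ≡ 6, so v_4 = 6^{−1} = 11 (mod 13).
  i = 5 (α = 10): (10−8)(10−12)(10−9)(10−1) = 2·(−2)·1·9 = −36 ≡ 3, so v_5 = 3^{−1} = 9 (mod 13).
  v = [3, 10, 6, 11, 9].
Step 2: syndromes of r = [8, 3, 0, 5, 1] (all sums mod 13).
  S_0 = Σ v_i r_i = 3·8 + 10·3 + 6·0 + 11·5 + 9·1 = 118 ≡ 1.
  S_1 = Σ v_i α_i r_i = 3·8·8 + 10·12·3 + 6·9·0 + 11·1·5 + 9·10·1 = 697 ≡ 8.
  α_i^2 mod 13 = [12, 1, 3, 1, 9].
  S_2 = Σ v_i α_i^2 r_i = 3·12·8 + 10·1·3 + 6·3·0 + 11·1·5 + 9·9·1 = 454 ≡ 12.
  S = (1, 8, 12) ≠ 0, so r is not a codeword (an error is present).
Step 3: locate the error. For a single error e at position i, S_ℓ = v_i·e·α_i^ℓ, so α_err = S_1/S_0.
  S_0^{−1} = 1^{−1} = 1 (mod 13), so α_err = 8·1 = 8 ≡ 8 = α_1. Error position i = 1.
  Consistency check: S_2/S_1 = 12·5 = 60 ≡ 8 = α_err ✓ (single-error assumption holds).
Step 4: error magnitude e = S_0/v_1 = S_0·∏_{j≠1}(α_1 − α_j) = 1·9 = 9 ≡ 9 (mod 13).
Step 5: correct position 1: c_1 = r_1 − e = 8 − 9 ≡ 12 (mod 13). Hence c = [12, 3, 0, 5, 1].
  Check: interpolating c through the α_i gives m(x) = 4 + 1·x (degree < 2) with m(α_i) = c_i for every i, so c is indeed a codeword.
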